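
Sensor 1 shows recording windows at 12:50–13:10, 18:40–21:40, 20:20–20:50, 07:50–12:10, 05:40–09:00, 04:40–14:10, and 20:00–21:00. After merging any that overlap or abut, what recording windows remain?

Sort by start: 04:40–14:10, 05:40–09:00, 07:50–12:10, 12:50–13:10, 18:40–21:40, 20:00–21:00, 20:20–20:50.
05:40–09:00 overlaps/touches 04:40–14:10 → extend to 04:40–14:10.
07:50–12:10 overlaps/touches 04:40–14:10 → extend to 04:40–14:10.
12:50–13:10 overlaps/touches 04:40–14:10 → extend to 04:40–14:10.
18:40–21:40 is disjoint → start new block.
20:00–21:00 overlaps/touches 18:40–21:40 → extend to 18:40–21:40.
20:20–20:50 overlaps/touches 18:40–21:40 → extend to 18:40–21:40.

04:40–14:10, 18:40–21:40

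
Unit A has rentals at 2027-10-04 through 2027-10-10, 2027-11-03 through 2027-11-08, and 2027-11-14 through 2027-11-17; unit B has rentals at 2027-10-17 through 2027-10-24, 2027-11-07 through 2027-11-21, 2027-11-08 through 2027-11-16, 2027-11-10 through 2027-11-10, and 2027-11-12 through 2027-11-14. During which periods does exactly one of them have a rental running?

Second set merges to 2027-10-17 through 2027-10-24, 2027-11-07 through 2027-11-21.
Only in the first: 2027-10-04 through 2027-10-10, 2027-11-03 through 2027-11-06.
Only in the second: 2027-10-17 through 2027-10-24, 2027-11-09 through 2027-11-13, 2027-11-18 through 2027-11-21.
Together these are the periods covered by exactly one.

2027-10-04 through 2027-10-10, 2027-10-17 through 2027-10-24, 2027-11-03 through 2027-11-06, 2027-11-09 through 2027-11-13, 2027-11-18 through 2027-11-21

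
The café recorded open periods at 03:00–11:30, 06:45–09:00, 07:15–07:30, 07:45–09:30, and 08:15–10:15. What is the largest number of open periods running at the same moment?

Sweep endpoints in order; track running count of active intervals.
Peak of 4 reached at 08:15.

4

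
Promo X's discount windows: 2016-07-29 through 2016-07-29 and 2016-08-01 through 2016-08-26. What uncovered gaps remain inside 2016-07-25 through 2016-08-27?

The merged coverage is 2016-07-29 through 2016-07-29, 2016-08-01 through 2016-08-26.
Uncovered inside 2016-07-25 through 2016-08-27: 2016-07-25 through 2016-07-28, 2016-07-30 through 2016-07-31, 2016-08-27 through 2016-08-27.

2016-07-25 through 2016-07-28, 2016-07-30 through 2016-07-31, 2016-08-27 through 2016-08-27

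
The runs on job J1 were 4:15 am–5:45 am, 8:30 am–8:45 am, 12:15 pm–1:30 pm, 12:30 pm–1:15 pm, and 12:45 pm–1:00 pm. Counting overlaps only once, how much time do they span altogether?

3 h

Merged: 4:15 am-5:45 am, 8:30 am-8:45 am, 12:15 pm-1:30 pm.
Lengths: 1 h 30 min + 15 min + 1 h 15 min = 3 h.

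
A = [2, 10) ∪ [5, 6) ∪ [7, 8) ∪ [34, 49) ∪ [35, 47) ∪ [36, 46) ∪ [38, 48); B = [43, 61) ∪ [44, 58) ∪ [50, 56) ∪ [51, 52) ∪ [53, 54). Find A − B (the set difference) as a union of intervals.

First set merges to [2, 10), [34, 49).
Second set merges to [43, 61).
[2, 10) is untouched.
[34, 49) with B removed leaves [34, 43).

[2, 10) ∪ [34, 43)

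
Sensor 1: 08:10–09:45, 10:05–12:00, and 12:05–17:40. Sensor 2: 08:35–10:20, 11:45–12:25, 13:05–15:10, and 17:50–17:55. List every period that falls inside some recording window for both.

08:35–09:45, 10:05–10:20, 11:45–12:00, 12:05–12:25, 13:05–15:10

08:10–09:45 ∩ B → 08:35–09:45.
10:05–12:00 ∩ B → 10:05–10:20, 11:45–12:00.
12:05–17:40 ∩ B → 12:05–12:25, 13:05–15:10.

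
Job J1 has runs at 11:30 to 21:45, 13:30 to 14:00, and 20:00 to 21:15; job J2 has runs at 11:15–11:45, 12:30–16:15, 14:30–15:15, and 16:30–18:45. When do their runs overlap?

11:30-11:45, 12:30-16:15, 16:30-18:45

Merge the first list: 11:30-21:45.
Merge the second list: 11:15-11:45, 12:30-16:15, 16:30-18:45.
11:30-21:45 meets the second set on 11:30-11:45, 12:30-16:15, 16:30-18:45.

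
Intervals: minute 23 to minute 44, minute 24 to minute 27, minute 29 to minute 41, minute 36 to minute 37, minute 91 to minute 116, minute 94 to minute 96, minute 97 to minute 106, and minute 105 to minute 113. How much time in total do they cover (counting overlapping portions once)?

Merged: minute 23 to minute 44, minute 91 to minute 116.
Lengths: 21 minutes + 25 minutes = 46 minutes.

46 minutes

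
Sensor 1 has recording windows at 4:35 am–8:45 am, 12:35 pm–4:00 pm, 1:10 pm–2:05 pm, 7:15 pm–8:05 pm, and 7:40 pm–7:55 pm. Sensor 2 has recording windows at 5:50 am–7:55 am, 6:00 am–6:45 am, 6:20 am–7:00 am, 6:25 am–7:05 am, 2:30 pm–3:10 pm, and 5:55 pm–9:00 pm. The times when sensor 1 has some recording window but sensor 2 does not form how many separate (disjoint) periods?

4

A, merged: 4:35 am–8:45 am, 12:35 pm–4:00 pm, 7:15 pm–8:05 pm.
B, merged: 5:50 am–7:55 am, 2:30 pm–3:10 pm, 5:55 pm–9:00 pm.
A \ B = 4:35 am–5:50 am, 7:55 am–8:45 am, 12:35 pm–2:30 pm, 3:10 pm–4:00 pm.
That is 4 disjoint pieces.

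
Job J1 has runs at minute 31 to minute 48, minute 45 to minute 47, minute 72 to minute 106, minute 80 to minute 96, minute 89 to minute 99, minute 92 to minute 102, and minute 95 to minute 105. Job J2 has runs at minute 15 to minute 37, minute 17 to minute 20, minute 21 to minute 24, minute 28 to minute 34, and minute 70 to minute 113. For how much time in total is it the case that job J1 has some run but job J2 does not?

A, merged: minute 31 to minute 48, minute 72 to minute 106.
B, merged: minute 15 to minute 37, minute 70 to minute 113.
A \ B = minute 37 to minute 48.
Total: 11 minutes.

11 minutes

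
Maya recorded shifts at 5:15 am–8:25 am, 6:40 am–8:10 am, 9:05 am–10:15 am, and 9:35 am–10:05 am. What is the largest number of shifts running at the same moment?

Walk the sorted start/end points keeping a running depth.
The depth first hits 2 at 6:40 am.

2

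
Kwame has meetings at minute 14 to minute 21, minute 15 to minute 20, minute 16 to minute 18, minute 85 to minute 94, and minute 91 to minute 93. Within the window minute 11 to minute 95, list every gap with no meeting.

The merged coverage is minute 14 to minute 21, minute 85 to minute 94.
Gaps within minute 11 to minute 95: minute 11 to minute 14, minute 21 to minute 85, minute 94 to minute 95.

minute 11 to minute 14, minute 21 to minute 85, minute 94 to minute 95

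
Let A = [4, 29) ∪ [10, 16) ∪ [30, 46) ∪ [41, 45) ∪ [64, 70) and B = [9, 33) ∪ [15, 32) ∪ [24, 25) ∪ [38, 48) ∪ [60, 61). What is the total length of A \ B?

First set merges to [4, 29), [30, 46), [64, 70).
Second set merges to [9, 33), [38, 48), [60, 61).
A \ B = [4, 9), [33, 38), [64, 70).
Total: 5 + 5 + 6 = 16.

16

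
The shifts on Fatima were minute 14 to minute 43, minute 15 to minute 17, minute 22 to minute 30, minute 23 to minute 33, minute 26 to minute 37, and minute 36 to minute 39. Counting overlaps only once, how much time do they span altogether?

Merged: minute 14 to minute 43.
Length: 29 minutes.

29 minutes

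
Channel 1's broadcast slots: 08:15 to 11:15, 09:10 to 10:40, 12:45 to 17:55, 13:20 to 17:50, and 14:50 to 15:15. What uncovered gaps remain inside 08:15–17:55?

11:15–12:45

The merged coverage is 08:15–11:15, 12:45–17:55.
Complement within 08:15–17:55: 11:15–12:45.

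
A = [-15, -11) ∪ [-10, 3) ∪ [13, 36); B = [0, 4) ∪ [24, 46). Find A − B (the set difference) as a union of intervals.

[-15, -11) ∪ [-10, 0) ∪ [13, 24)

[-15, -11): nothing removed.
[-10, 3) \ B = [-10, 0).
[13, 36) \ B = [13, 24).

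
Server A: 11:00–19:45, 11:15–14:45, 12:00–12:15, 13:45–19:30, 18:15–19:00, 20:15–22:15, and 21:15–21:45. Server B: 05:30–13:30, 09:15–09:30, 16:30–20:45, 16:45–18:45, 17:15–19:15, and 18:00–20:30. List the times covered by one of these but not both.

05:30–11:00, 13:30–16:30, 19:45–20:15, 20:45–22:15

A, merged: 11:00–19:45, 20:15–22:15.
B, merged: 05:30–13:30, 16:30–20:45.
A \ B = 13:30–16:30, 20:45–22:15.
B \ A = 05:30–11:00, 19:45–20:15.
Union of the two gives the symmetric difference.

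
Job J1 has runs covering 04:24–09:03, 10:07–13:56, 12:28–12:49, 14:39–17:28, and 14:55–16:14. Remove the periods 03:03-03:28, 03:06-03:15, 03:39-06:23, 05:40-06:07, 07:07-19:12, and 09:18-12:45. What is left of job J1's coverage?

First set merges to 04:24–09:03, 10:07–13:56, 14:39–17:28.
Second set merges to 03:03–03:28, 03:39–06:23, 07:07–19:12.
04:24–09:03 \ B = 06:23–07:07.
10:07–13:56: entirely removed.
14:39–17:28: entirely removed.

06:23–07:07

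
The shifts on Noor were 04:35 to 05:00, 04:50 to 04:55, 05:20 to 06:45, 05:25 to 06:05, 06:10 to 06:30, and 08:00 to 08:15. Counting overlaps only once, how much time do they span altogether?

2 h 5 min

Merged: 04:35-05:00, 05:20-06:45, 08:00-08:15.
Lengths: 25 min + 1 h 25 min + 15 min = 2 h 5 min.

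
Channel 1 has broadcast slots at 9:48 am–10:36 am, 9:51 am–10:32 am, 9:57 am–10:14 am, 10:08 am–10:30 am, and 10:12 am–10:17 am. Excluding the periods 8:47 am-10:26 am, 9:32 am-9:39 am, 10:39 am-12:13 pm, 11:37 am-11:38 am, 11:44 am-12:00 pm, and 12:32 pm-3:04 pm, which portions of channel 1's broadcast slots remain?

10:26 am–10:36 am

First set merges to 9:48 am–10:36 am.
Second set merges to 8:47 am–10:26 am, 10:39 am–12:13 pm, 12:32 pm–3:04 pm.
9:48 am–10:36 am minus B → 10:26 am–10:36 am.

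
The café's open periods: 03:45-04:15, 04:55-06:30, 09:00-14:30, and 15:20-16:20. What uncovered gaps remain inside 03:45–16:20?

04:15-04:55, 06:30-09:00, 14:30-15:20

The merged coverage is 03:45-04:15, 04:55-06:30, 09:00-14:30, 15:20-16:20.
Gaps within 03:45-16:20: 04:15-04:55, 06:30-09:00, 14:30-15:20.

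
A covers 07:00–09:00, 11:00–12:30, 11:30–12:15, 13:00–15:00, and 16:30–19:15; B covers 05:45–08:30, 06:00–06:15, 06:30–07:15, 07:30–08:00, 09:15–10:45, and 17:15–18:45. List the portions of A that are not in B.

A, merged: 07:00–09:00, 11:00–12:30, 13:00–15:00, 16:30–19:15.
B, merged: 05:45–08:30, 09:15–10:45, 17:15–18:45.
07:00–09:00 with B removed leaves 08:30–09:00.
11:00–12:30 is untouched.
13:00–15:00 is untouched.
16:30–19:15 with B removed leaves 16:30–17:15, 18:45–19:15.

08:30–09:00, 11:00–12:30, 13:00–15:00, 16:30–17:15, 18:45–19:15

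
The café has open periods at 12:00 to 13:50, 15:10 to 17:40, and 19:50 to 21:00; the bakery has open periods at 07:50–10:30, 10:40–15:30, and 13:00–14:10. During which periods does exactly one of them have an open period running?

B, merged: 07:50-10:30, 10:40-15:30.
Only in the first: 15:30-17:40, 19:50-21:00.
Only in the second: 07:50-10:30, 10:40-12:00, 13:50-15:10.
Together these are the periods covered by exactly one.

07:50-10:30, 10:40-12:00, 13:50-15:10, 15:30-17:40, 19:50-21:00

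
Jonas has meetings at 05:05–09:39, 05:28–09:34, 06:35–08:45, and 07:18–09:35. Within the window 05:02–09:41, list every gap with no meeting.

The merged coverage is 05:05-09:39.
Uncovered inside 05:02-09:41: 05:02-05:05, 09:39-09:41.

05:02-05:05, 09:39-09:41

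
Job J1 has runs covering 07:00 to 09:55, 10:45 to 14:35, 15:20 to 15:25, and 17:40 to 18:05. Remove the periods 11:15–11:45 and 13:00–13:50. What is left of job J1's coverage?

07:00–09:55, 10:45–11:15, 11:45–13:00, 13:50–14:35, 15:20–15:25, 17:40–18:05

07:00–09:55 is untouched.
10:45–14:35 with B removed leaves 10:45–11:15, 11:45–13:00, 13:50–14:35.
15:20–15:25 is untouched.
17:40–18:05 is untouched.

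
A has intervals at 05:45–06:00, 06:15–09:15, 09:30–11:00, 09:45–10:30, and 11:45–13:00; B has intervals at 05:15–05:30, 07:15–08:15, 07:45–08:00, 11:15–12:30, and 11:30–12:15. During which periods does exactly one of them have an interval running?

First set merges to 05:45–06:00, 06:15–09:15, 09:30–11:00, 11:45–13:00.
Second set merges to 05:15–05:30, 07:15–08:15, 11:15–12:30.
Only in the first: 05:45–06:00, 06:15–07:15, 08:15–09:15, 09:30–11:00, 12:30–13:00.
Only in the second: 05:15–05:30, 11:15–11:45.
Together these are the periods covered by exactly one.

05:15–05:30, 05:45–06:00, 06:15–07:15, 08:15–09:15, 09:30–11:00, 11:15–11:45, 12:30–13:00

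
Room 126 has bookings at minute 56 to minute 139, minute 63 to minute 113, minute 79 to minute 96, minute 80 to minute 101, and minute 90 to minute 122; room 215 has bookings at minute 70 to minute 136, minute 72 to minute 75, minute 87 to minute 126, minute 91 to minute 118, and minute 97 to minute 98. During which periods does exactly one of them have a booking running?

minute 56 to minute 70, minute 136 to minute 139

First set merges to minute 56 to minute 139.
Second set merges to minute 70 to minute 136.
A \ B = minute 56 to minute 70, minute 136 to minute 139.
B \ A = none.
Union of the two gives the symmetric difference.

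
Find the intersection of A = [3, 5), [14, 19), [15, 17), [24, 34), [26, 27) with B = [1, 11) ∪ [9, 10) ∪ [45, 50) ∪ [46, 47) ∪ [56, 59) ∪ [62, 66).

First set merges to [3, 5), [14, 19), [24, 34).
Second set merges to [1, 11), [45, 50), [56, 59), [62, 66).
[3, 5) overlaps B on [3, 5).
[14, 19) falls entirely outside B.
[24, 34) falls entirely outside B.

[3, 5)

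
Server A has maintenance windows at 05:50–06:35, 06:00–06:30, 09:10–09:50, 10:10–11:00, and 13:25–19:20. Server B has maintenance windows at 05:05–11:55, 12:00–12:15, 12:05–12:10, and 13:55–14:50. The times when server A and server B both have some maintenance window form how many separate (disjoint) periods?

A, merged: 05:50–06:35, 09:10–09:50, 10:10–11:00, 13:25–19:20.
B, merged: 05:05–11:55, 12:00–12:15, 13:55–14:50.
A ∩ B = 05:50–06:35, 09:10–09:50, 10:10–11:00, 13:55–14:50.
That is 4 disjoint pieces.

4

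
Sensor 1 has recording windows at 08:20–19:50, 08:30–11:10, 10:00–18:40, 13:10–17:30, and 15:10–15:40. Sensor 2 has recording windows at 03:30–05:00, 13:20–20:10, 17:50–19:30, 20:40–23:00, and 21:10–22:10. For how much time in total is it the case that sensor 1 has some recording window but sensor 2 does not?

First set merges to 08:20-19:50.
Second set merges to 03:30-05:00, 13:20-20:10, 20:40-23:00.
A \ B = 08:20-13:20.
Total: 5 h.

5 h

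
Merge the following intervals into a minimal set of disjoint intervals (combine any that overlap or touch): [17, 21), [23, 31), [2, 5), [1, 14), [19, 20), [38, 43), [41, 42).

[1, 14) ∪ [17, 21) ∪ [23, 31) ∪ [38, 43)

Sort by start: [1, 14), [2, 5), [17, 21), [19, 20), [23, 31), [38, 43), [41, 42).
[2, 5) overlaps/touches [1, 14) → extend to [1, 14).
[17, 21) is disjoint → start new block.
[19, 20) overlaps/touches [17, 21) → extend to [17, 21).
[23, 31) is disjoint → start new block.
[38, 43) is disjoint → start new block.
[41, 42) overlaps/touches [38, 43) → extend to [38, 43).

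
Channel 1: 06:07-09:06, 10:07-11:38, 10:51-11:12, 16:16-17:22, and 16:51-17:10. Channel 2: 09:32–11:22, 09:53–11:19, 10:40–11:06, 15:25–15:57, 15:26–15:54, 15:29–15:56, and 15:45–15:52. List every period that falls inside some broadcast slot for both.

10:07–11:22

First set merges to 06:07–09:06, 10:07–11:38, 16:16–17:22.
Second set merges to 09:32–11:22, 15:25–15:57.
06:07–09:06 falls entirely outside B.
10:07–11:38 overlaps B on 10:07–11:22.
16:16–17:22 falls entirely outside B.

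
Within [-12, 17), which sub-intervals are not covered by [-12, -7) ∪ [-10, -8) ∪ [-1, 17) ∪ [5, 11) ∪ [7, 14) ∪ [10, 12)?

[-7, -1)

Covered (merged): [-12, -7), [-1, 17).
Complement within [-12, 17): [-7, -1).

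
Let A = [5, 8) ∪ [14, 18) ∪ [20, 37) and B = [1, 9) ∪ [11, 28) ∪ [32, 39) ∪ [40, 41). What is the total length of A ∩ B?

A ∩ B = [5, 8), [14, 18), [20, 28), [32, 37).
Total: 3 + 4 + 8 + 5 = 20.

20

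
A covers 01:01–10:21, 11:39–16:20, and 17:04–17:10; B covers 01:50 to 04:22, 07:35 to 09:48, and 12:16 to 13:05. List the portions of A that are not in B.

01:01–01:50, 04:22–07:35, 09:48–10:21, 11:39–12:16, 13:05–16:20, 17:04–17:10

01:01–10:21 \ B = 01:01–01:50, 04:22–07:35, 09:48–10:21.
11:39–16:20 \ B = 11:39–12:16, 13:05–16:20.
17:04–17:10: nothing removed.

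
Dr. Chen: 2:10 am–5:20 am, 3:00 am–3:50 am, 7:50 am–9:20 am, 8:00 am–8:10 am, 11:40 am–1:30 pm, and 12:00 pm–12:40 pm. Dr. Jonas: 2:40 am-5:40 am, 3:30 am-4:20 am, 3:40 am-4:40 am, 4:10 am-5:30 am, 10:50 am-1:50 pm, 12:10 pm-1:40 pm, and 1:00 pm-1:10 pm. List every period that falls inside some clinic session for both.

First set merges to 2:10 am-5:20 am, 7:50 am-9:20 am, 11:40 am-1:30 pm.
Second set merges to 2:40 am-5:40 am, 10:50 am-1:50 pm.
2:10 am-5:20 am meets the second set on 2:40 am-5:20 am.
7:50 am-9:20 am: no overlap with the second set.
11:40 am-1:30 pm meets the second set on 11:40 am-1:30 pm.

2:40 am-5:20 am, 11:40 am-1:30 pm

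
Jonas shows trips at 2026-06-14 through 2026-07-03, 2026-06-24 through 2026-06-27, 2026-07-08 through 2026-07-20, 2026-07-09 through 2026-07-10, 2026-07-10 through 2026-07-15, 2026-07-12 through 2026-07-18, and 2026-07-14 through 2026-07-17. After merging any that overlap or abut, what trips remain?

2026-06-14 through 2026-07-03, 2026-07-08 through 2026-07-20

2026-06-24 through 2026-06-27 overlaps/touches 2026-06-14 through 2026-07-03 → extend to 2026-06-14 through 2026-07-03.
2026-07-08 through 2026-07-20 is disjoint → start new block.
2026-07-09 through 2026-07-10 overlaps/touches 2026-07-08 through 2026-07-20 → extend to 2026-07-08 through 2026-07-20.
2026-07-10 through 2026-07-15 overlaps/touches 2026-07-08 through 2026-07-20 → extend to 2026-07-08 through 2026-07-20.
2026-07-12 through 2026-07-18 overlaps/touches 2026-07-08 through 2026-07-20 → extend to 2026-07-08 through 2026-07-20.
2026-07-14 through 2026-07-17 overlaps/touches 2026-07-08 through 2026-07-20 → extend to 2026-07-08 through 2026-07-20.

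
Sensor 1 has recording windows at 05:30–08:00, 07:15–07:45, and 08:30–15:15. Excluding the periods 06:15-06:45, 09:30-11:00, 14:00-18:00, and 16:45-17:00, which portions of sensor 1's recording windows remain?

A, merged: 05:30–08:00, 08:30–15:15.
B, merged: 06:15–06:45, 09:30–11:00, 14:00–18:00.
05:30–08:00 with B removed leaves 05:30–06:15, 06:45–08:00.
08:30–15:15 with B removed leaves 08:30–09:30, 11:00–14:00.

05:30–06:15, 06:45–08:00, 08:30–09:30, 11:00–14:00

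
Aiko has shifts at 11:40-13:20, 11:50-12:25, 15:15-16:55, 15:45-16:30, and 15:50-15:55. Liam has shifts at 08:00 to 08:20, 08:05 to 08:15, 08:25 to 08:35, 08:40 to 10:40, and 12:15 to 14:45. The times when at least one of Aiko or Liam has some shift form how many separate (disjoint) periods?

First set merges to 11:40–13:20, 15:15–16:55.
Second set merges to 08:00–08:20, 08:25–08:35, 08:40–10:40, 12:15–14:45.
A ∪ B = 08:00–08:20, 08:25–08:35, 08:40–10:40, 11:40–14:45, 15:15–16:55.
That is 5 disjoint pieces.

5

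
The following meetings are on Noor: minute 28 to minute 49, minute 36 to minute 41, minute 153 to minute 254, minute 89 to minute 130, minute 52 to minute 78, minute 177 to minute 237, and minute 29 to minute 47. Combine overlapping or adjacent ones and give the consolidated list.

Sort by start: minute 28 to minute 49, minute 29 to minute 47, minute 36 to minute 41, minute 52 to minute 78, minute 89 to minute 130, minute 153 to minute 254, minute 177 to minute 237.
minute 29 to minute 47 overlaps/touches minute 28 to minute 49 → extend to minute 28 to minute 49.
minute 36 to minute 41 overlaps/touches minute 28 to minute 49 → extend to minute 28 to minute 49.
minute 52 to minute 78 is disjoint → start new block.
minute 89 to minute 130 is disjoint → start new block.
minute 153 to minute 254 is disjoint → start new block.
minute 177 to minute 237 overlaps/touches minute 153 to minute 254 → extend to minute 153 to minute 254.

minute 28 to minute 49, minute 52 to minute 78, minute 89 to minute 130, minute 153 to minute 254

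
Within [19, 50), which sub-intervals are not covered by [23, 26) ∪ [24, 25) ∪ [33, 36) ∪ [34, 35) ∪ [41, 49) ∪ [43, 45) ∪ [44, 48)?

Covered (merged): [23, 26), [33, 36), [41, 49).
Complement within [19, 50): [19, 23), [26, 33), [36, 41), [49, 50).

[19, 23) ∪ [26, 33) ∪ [36, 41) ∪ [49, 50)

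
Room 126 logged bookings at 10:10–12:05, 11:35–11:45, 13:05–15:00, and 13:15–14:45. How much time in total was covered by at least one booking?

Merged: 10:10-12:05, 13:05-15:00.
Lengths: 1 h 55 min + 1 h 55 min = 3 h 50 min.

3 h 50 min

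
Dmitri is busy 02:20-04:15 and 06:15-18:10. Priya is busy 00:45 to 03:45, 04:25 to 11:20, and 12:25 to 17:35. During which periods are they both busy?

02:20–03:45, 06:15–11:20, 12:25–17:35

02:20–04:15 ∩ B → 02:20–03:45.
06:15–18:10 ∩ B → 06:15–11:20, 12:25–17:35.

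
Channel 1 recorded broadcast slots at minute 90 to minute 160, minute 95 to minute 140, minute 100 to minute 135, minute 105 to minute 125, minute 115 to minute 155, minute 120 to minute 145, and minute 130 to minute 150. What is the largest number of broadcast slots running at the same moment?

6

Walk the sorted start/end points keeping a running depth.
The depth first hits 6 at minute 120.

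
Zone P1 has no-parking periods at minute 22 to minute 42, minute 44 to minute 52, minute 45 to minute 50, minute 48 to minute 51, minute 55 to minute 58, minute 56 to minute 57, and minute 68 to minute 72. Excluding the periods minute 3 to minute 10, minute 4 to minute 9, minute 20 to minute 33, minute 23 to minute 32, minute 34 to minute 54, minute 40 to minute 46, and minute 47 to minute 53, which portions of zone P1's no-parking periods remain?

minute 33 to minute 34, minute 55 to minute 58, minute 68 to minute 72

First set merges to minute 22 to minute 42, minute 44 to minute 52, minute 55 to minute 58, minute 68 to minute 72.
Second set merges to minute 3 to minute 10, minute 20 to minute 33, minute 34 to minute 54.
minute 22 to minute 42 with B removed leaves minute 33 to minute 34.
minute 44 to minute 52 lies entirely inside B → drops out.
minute 55 to minute 58 is untouched.
minute 68 to minute 72 is untouched.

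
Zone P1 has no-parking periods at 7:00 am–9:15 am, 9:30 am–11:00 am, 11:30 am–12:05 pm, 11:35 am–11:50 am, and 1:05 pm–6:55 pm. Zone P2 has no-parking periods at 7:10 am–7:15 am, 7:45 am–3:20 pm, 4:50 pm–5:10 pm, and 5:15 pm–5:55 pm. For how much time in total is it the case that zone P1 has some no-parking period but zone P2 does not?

3 h 15 min

A, merged: 7:00 am–9:15 am, 9:30 am–11:00 am, 11:30 am–12:05 pm, 1:05 pm–6:55 pm.
A \ B = 7:00 am–7:10 am, 7:15 am–7:45 am, 3:20 pm–4:50 pm, 5:10 pm–5:15 pm, 5:55 pm–6:55 pm.
Total: 10 min + 30 min + 1 h 30 min + 5 min + 1 h = 3 h 15 min.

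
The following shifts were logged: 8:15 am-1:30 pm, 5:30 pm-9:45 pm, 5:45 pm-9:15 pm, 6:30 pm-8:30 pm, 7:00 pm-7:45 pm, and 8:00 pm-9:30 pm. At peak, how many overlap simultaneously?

4

Sweep endpoints in order; track running count of active intervals.
Peak of 4 reached at 7:00 pm.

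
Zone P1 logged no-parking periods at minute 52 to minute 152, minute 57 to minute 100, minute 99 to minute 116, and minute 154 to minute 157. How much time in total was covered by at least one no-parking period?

Merged: minute 52 to minute 152, minute 154 to minute 157.
Lengths: 100 minutes + 3 minutes = 103 minutes.

103 minutes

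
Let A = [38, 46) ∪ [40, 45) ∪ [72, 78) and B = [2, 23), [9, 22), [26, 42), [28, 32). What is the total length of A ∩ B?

4

First set merges to [38, 46), [72, 78).
Second set merges to [2, 23), [26, 42).
A ∩ B = [38, 42).
Total: 4.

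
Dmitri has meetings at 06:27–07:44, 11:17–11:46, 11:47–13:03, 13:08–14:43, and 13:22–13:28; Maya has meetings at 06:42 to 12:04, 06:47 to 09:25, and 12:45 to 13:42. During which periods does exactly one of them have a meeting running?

06:27–06:42, 07:44–11:17, 11:46–11:47, 12:04–12:45, 13:03–13:08, 13:42–14:43

A, merged: 06:27–07:44, 11:17–11:46, 11:47–13:03, 13:08–14:43.
B, merged: 06:42–12:04, 12:45–13:42.
A but not B: 06:27–06:42, 12:04–12:45, 13:42–14:43.
B but not A: 07:44–11:17, 11:46–11:47, 13:03–13:08.
Combining gives A △ B.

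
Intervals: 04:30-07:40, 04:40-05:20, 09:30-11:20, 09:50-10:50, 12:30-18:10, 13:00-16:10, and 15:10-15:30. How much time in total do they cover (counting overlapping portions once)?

10 h 40 min

Merged: 04:30-07:40, 09:30-11:20, 12:30-18:10.
Lengths: 3 h 10 min + 1 h 50 min + 5 h 40 min = 10 h 40 min.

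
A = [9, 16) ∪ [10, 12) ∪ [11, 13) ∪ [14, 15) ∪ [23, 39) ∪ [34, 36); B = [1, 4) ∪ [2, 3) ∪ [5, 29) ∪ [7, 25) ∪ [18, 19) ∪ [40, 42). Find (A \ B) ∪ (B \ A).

Merge the first list: [9, 16), [23, 39).
Merge the second list: [1, 4), [5, 29), [40, 42).
A \ B = [29, 39).
B \ A = [1, 4), [5, 9), [16, 23), [40, 42).
Union of the two gives the symmetric difference.

[1, 4) ∪ [5, 9) ∪ [16, 23) ∪ [29, 39) ∪ [40, 42)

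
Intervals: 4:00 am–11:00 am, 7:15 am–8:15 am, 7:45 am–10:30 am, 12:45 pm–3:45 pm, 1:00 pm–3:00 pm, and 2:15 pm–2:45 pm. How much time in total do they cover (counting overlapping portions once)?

Merged: 4:00 am–11:00 am, 12:45 pm–3:45 pm.
Lengths: 7 h + 3 h = 10 h.

10 h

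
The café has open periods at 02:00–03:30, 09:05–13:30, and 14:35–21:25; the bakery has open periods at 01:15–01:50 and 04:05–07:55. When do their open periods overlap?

02:00–03:30 falls entirely outside B.
09:05–13:30 falls entirely outside B.
14:35–21:25 falls entirely outside B.
No overlap.

none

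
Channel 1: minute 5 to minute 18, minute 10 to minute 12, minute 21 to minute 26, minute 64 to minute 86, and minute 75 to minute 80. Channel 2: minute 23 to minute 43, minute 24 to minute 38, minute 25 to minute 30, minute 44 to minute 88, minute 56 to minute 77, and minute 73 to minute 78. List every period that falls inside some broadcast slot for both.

Merge the first list: minute 5 to minute 18, minute 21 to minute 26, minute 64 to minute 86.
Merge the second list: minute 23 to minute 43, minute 44 to minute 88.
minute 5 to minute 18 meets no B interval.
minute 21 to minute 26 ∩ B → minute 23 to minute 26.
minute 64 to minute 86 ∩ B → minute 64 to minute 86.

minute 23 to minute 26, minute 64 to minute 86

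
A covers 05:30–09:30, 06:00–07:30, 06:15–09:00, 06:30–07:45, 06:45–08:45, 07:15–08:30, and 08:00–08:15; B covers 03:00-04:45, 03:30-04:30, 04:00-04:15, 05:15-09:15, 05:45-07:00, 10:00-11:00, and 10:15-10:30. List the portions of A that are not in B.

09:15-09:30

A, merged: 05:30-09:30.
B, merged: 03:00-04:45, 05:15-09:15, 10:00-11:00.
05:30-09:30 minus B → 09:15-09:30.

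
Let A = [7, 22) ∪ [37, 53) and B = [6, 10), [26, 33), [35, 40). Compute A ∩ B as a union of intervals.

[7, 10) ∪ [37, 40)

[7, 22) meets the second set on [7, 10).
[37, 53) meets the second set on [37, 40).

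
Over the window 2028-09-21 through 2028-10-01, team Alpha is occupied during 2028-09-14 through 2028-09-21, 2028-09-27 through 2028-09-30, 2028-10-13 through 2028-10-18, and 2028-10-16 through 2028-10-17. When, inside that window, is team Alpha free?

After merging, the occupied span is 2028-09-14 through 2028-09-21, 2028-09-27 through 2028-09-30, 2028-10-13 through 2028-10-18.
Gaps within 2028-09-21 through 2028-10-01: 2028-09-22 through 2028-09-26, 2028-10-01 through 2028-10-01.

2028-09-22 through 2028-09-26, 2028-10-01 through 2028-10-01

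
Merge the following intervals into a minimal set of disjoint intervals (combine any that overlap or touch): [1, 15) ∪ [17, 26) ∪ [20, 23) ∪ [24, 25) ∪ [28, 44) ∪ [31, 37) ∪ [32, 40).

[17, 26) is disjoint → start new block.
[20, 23) overlaps/touches [17, 26) → extend to [17, 26).
[24, 25) overlaps/touches [17, 26) → extend to [17, 26).
[28, 44) is disjoint → start new block.
[31, 37) overlaps/touches [28, 44) → extend to [28, 44).
[32, 40) overlaps/touches [28, 44) → extend to [28, 44).

[1, 15) ∪ [17, 26) ∪ [28, 44)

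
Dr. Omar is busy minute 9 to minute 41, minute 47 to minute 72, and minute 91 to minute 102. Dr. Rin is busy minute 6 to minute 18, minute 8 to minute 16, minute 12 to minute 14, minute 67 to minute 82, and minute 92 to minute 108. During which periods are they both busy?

minute 9 to minute 18, minute 67 to minute 72, minute 92 to minute 102

Merge the second list: minute 6 to minute 18, minute 67 to minute 82, minute 92 to minute 108.
minute 9 to minute 41 ∩ B → minute 9 to minute 18.
minute 47 to minute 72 ∩ B → minute 67 to minute 72.
minute 91 to minute 102 ∩ B → minute 92 to minute 102.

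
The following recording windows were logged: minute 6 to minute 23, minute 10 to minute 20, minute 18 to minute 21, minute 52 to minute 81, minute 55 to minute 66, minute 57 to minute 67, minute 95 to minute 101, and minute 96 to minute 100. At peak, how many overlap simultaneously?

3

At minute 18, 3 of the intervals are simultaneously active.
No point has more.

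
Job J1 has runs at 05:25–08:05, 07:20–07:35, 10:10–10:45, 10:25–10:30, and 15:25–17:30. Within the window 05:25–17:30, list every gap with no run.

08:05–10:10, 10:45–15:25

After merging, the occupied span is 05:25–08:05, 10:10–10:45, 15:25–17:30.
Uncovered inside 05:25–17:30: 08:05–10:10, 10:45–15:25.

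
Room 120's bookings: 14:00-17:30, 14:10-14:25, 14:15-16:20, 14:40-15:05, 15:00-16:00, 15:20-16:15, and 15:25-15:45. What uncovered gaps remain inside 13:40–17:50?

After merging, the occupied span is 14:00–17:30.
Gaps within 13:40–17:50: 13:40–14:00, 17:30–17:50.

13:40–14:00, 17:30–17:50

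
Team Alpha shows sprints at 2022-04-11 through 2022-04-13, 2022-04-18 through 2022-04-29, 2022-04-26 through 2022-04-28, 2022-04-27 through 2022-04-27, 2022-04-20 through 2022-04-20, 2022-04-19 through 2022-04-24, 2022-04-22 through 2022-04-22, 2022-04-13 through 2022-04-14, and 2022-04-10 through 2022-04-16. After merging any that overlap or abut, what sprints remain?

Sort by start: 2022-04-10 through 2022-04-16, 2022-04-11 through 2022-04-13, 2022-04-13 through 2022-04-14, 2022-04-18 through 2022-04-29, 2022-04-19 through 2022-04-24, 2022-04-20 through 2022-04-20, 2022-04-22 through 2022-04-22, 2022-04-26 through 2022-04-28, 2022-04-27 through 2022-04-27.
2022-04-11 through 2022-04-13 overlaps/touches 2022-04-10 through 2022-04-16 → extend to 2022-04-10 through 2022-04-16.
2022-04-13 through 2022-04-14 overlaps/touches 2022-04-10 through 2022-04-16 → extend to 2022-04-10 through 2022-04-16.
2022-04-18 through 2022-04-29 is disjoint → start new block.
2022-04-19 through 2022-04-24 overlaps/touches 2022-04-18 through 2022-04-29 → extend to 2022-04-18 through 2022-04-29.
2022-04-20 through 2022-04-20 overlaps/touches 2022-04-18 through 2022-04-29 → extend to 2022-04-18 through 2022-04-29.
2022-04-22 through 2022-04-22 overlaps/touches 2022-04-18 through 2022-04-29 → extend to 2022-04-18 through 2022-04-29.
2022-04-26 through 2022-04-28 overlaps/touches 2022-04-18 through 2022-04-29 → extend to 2022-04-18 through 2022-04-29.
2022-04-27 through 2022-04-27 overlaps/touches 2022-04-18 through 2022-04-29 → extend to 2022-04-18 through 2022-04-29.

2022-04-10 through 2022-04-16, 2022-04-18 through 2022-04-29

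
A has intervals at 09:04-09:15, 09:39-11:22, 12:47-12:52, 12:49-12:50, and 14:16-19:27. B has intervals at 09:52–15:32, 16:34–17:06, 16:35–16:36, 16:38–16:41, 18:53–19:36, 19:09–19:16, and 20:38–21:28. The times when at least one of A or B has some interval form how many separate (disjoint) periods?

3

First set merges to 09:04-09:15, 09:39-11:22, 12:47-12:52, 14:16-19:27.
Second set merges to 09:52-15:32, 16:34-17:06, 18:53-19:36, 20:38-21:28.
A ∪ B = 09:04-09:15, 09:39-19:36, 20:38-21:28.
That is 3 disjoint pieces.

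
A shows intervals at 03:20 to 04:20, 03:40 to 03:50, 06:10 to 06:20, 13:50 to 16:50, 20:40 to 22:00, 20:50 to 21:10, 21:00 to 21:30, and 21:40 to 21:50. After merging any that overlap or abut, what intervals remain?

03:20-04:20, 06:10-06:20, 13:50-16:50, 20:40-22:00

03:40-03:50 overlaps/touches 03:20-04:20 → extend to 03:20-04:20.
06:10-06:20 is disjoint → start new block.
13:50-16:50 is disjoint → start new block.
20:40-22:00 is disjoint → start new block.
20:50-21:10 overlaps/touches 20:40-22:00 → extend to 20:40-22:00.
21:00-21:30 overlaps/touches 20:40-22:00 → extend to 20:40-22:00.
21:40-21:50 overlaps/touches 20:40-22:00 → extend to 20:40-22:00.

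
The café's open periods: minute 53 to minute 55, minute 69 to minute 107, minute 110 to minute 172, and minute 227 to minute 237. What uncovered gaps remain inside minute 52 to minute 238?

After merging, the occupied span is minute 53 to minute 55, minute 69 to minute 107, minute 110 to minute 172, minute 227 to minute 237.
Complement within minute 52 to minute 238: minute 52 to minute 53, minute 55 to minute 69, minute 107 to minute 110, minute 172 to minute 227, minute 237 to minute 238.

minute 52 to minute 53, minute 55 to minute 69, minute 107 to minute 110, minute 172 to minute 227, minute 237 to minute 238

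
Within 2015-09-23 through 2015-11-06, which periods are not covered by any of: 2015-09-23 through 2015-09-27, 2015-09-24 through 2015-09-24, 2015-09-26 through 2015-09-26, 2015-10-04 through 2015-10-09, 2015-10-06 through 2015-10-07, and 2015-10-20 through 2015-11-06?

2015-09-28 through 2015-10-03, 2015-10-10 through 2015-10-19

Covered (merged): 2015-09-23 through 2015-09-27, 2015-10-04 through 2015-10-09, 2015-10-20 through 2015-11-06.
Gaps within 2015-09-23 through 2015-11-06: 2015-09-28 through 2015-10-03, 2015-10-10 through 2015-10-19.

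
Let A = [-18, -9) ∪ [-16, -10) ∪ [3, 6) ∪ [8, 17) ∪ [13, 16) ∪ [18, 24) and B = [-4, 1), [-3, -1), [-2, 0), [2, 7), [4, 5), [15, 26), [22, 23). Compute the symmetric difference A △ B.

Merge the first list: [-18, -9), [3, 6), [8, 17), [18, 24).
Merge the second list: [-4, 1), [2, 7), [15, 26).
A but not B: [-18, -9), [8, 15).
B but not A: [-4, 1), [2, 3), [6, 7), [17, 18), [24, 26).
Combining gives A △ B.

[-18, -9) ∪ [-4, 1) ∪ [2, 3) ∪ [6, 7) ∪ [8, 15) ∪ [17, 18) ∪ [24, 26)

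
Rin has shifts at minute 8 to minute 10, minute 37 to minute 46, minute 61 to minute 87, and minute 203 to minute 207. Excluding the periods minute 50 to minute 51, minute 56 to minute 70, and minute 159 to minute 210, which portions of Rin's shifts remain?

minute 8 to minute 10: no B overlap → unchanged.
minute 37 to minute 46: no B overlap → unchanged.
minute 61 to minute 87 minus B → minute 70 to minute 87.
minute 203 to minute 207: fully covered by B → removed.

minute 8 to minute 10, minute 37 to minute 46, minute 70 to minute 87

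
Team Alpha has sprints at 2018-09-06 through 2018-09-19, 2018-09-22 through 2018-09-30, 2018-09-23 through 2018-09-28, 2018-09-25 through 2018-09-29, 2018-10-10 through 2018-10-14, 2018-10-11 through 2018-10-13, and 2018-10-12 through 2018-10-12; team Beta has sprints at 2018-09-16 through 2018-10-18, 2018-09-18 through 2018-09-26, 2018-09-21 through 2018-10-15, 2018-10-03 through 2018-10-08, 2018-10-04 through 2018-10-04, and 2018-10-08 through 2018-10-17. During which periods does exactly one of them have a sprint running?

2018-09-06 through 2018-09-15, 2018-09-20 through 2018-09-21, 2018-10-01 through 2018-10-09, 2018-10-15 through 2018-10-18

Merge the first list: 2018-09-06 through 2018-09-19, 2018-09-22 through 2018-09-30, 2018-10-10 through 2018-10-14.
Merge the second list: 2018-09-16 through 2018-10-18.
A \ B = 2018-09-06 through 2018-09-15.
B \ A = 2018-09-20 through 2018-09-21, 2018-10-01 through 2018-10-09, 2018-10-15 through 2018-10-18.
Union of the two gives the symmetric difference.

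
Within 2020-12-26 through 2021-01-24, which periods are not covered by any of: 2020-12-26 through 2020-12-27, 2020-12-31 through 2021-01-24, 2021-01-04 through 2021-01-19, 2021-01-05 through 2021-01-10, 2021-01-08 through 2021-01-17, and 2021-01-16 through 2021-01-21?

2020-12-28 through 2020-12-30

After merging, the occupied span is 2020-12-26 through 2020-12-27, 2020-12-31 through 2021-01-24.
Gaps within 2020-12-26 through 2021-01-24: 2020-12-28 through 2020-12-30.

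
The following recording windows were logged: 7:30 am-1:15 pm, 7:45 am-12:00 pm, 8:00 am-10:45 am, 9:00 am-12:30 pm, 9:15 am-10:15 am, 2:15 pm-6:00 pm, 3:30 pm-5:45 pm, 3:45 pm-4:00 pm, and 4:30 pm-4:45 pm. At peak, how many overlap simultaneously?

5

At 9:15 am, 5 of the intervals are simultaneously active.
No point has more.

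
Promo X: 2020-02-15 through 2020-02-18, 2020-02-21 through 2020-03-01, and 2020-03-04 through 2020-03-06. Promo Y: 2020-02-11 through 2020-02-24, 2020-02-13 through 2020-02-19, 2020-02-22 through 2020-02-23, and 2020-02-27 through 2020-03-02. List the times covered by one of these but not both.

B, merged: 2020-02-11 through 2020-02-24, 2020-02-27 through 2020-03-02.
Only in the first: 2020-02-25 through 2020-02-26, 2020-03-04 through 2020-03-06.
Only in the second: 2020-02-11 through 2020-02-14, 2020-02-19 through 2020-02-20, 2020-03-02 through 2020-03-02.
Together these are the periods covered by exactly one.

2020-02-11 through 2020-02-14, 2020-02-19 through 2020-02-20, 2020-02-25 through 2020-02-26, 2020-03-02 through 2020-03-02, 2020-03-04 through 2020-03-06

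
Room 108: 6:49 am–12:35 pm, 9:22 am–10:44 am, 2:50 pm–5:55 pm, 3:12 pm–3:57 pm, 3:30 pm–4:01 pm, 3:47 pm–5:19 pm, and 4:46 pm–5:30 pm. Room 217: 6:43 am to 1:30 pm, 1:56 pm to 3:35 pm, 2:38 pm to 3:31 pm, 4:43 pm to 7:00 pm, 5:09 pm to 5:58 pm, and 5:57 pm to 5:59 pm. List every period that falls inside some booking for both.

A, merged: 6:49 am-12:35 pm, 2:50 pm-5:55 pm.
B, merged: 6:43 am-1:30 pm, 1:56 pm-3:35 pm, 4:43 pm-7:00 pm.
6:49 am-12:35 pm ∩ B → 6:49 am-12:35 pm.
2:50 pm-5:55 pm ∩ B → 2:50 pm-3:35 pm, 4:43 pm-5:55 pm.

6:49 am-12:35 pm, 2:50 pm-3:35 pm, 4:43 pm-5:55 pm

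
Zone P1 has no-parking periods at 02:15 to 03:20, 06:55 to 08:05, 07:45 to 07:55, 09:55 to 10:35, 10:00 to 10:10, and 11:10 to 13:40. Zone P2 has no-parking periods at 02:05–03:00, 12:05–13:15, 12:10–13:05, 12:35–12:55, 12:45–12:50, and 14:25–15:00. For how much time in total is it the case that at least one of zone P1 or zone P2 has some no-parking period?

A, merged: 02:15–03:20, 06:55–08:05, 09:55–10:35, 11:10–13:40.
B, merged: 02:05–03:00, 12:05–13:15, 14:25–15:00.
A ∪ B = 02:05–03:20, 06:55–08:05, 09:55–10:35, 11:10–13:40, 14:25–15:00.
Total: 1 h 15 min + 1 h 10 min + 40 min + 2 h 30 min + 35 min = 6 h 10 min.

6 h 10 min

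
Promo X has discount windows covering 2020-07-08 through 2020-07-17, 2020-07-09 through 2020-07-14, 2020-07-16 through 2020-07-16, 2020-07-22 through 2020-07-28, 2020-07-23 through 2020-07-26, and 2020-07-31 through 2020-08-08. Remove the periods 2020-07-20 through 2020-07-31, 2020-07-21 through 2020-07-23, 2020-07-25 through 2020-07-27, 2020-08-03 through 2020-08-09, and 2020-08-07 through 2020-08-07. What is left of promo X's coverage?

Merge the first list: 2020-07-08 through 2020-07-17, 2020-07-22 through 2020-07-28, 2020-07-31 through 2020-08-08.
Merge the second list: 2020-07-20 through 2020-07-31, 2020-08-03 through 2020-08-09.
2020-07-08 through 2020-07-17 is untouched.
2020-07-22 through 2020-07-28 lies entirely inside B → drops out.
2020-07-31 through 2020-08-08 with B removed leaves 2020-08-01 through 2020-08-02.

2020-07-08 through 2020-07-17, 2020-08-01 through 2020-08-02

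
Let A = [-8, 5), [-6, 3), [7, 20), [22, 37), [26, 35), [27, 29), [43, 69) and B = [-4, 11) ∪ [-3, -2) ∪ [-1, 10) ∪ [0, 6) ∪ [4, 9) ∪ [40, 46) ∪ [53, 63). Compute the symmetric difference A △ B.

A, merged: [-8, 5), [7, 20), [22, 37), [43, 69).
B, merged: [-4, 11), [40, 46), [53, 63).
A \ B = [-8, -4), [11, 20), [22, 37), [46, 53), [63, 69).
B \ A = [5, 7), [40, 43).
Union of the two gives the symmetric difference.

[-8, -4) ∪ [5, 7) ∪ [11, 20) ∪ [22, 37) ∪ [40, 43) ∪ [46, 53) ∪ [63, 69)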